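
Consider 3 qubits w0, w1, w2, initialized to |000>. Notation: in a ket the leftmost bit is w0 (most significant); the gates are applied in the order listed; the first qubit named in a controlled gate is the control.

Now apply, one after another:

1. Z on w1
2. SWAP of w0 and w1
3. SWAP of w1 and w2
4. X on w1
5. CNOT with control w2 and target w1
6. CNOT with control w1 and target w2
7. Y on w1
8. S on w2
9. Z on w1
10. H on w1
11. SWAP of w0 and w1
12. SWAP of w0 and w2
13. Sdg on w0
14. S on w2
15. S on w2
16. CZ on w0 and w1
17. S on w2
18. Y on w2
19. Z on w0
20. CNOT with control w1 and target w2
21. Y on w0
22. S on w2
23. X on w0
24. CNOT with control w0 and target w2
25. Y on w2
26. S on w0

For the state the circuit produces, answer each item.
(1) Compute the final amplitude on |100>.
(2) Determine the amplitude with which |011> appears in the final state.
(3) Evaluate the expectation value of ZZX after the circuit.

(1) |100> carries amplitude -sqrt(2)/2 in the final state.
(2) The amplitude on |011> is 0.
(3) The observable ZZX averages to 1.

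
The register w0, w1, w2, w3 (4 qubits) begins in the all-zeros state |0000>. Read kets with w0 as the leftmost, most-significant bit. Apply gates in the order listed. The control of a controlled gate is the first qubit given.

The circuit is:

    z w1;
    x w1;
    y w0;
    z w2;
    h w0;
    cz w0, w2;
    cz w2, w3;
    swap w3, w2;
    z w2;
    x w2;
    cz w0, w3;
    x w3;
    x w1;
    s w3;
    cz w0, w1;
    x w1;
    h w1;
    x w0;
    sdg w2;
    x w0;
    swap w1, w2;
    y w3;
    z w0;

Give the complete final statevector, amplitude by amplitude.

The resulting statevector has amplitude 1/2 on |0100>, -1/2 on |0110>, 1/2 on |1100>, -1/2 on |1110>, and 0 on every other basis state.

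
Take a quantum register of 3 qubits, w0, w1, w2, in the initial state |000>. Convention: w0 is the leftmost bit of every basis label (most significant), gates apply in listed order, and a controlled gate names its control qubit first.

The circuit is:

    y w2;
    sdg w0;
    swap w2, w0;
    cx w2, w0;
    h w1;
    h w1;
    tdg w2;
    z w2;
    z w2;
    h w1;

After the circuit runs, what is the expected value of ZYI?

In the final state, ZYI has expectation 0. Key observation: gates 5-6 undo each other exactly, leaving only the rest of the circuit to track.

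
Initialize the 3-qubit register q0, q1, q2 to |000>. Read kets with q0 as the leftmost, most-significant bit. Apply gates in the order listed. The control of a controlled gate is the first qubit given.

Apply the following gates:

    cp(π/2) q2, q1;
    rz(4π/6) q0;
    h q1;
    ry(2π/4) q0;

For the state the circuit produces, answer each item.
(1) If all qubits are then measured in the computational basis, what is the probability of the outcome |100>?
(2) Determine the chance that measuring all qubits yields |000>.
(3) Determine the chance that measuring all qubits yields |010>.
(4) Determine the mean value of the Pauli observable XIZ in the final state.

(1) The probability of measuring |100> is 1/4.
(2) Outcome |000> occurs with probability 1/4.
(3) Outcome |010> occurs with probability 1/4.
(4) The expectation value of XIZ is 1.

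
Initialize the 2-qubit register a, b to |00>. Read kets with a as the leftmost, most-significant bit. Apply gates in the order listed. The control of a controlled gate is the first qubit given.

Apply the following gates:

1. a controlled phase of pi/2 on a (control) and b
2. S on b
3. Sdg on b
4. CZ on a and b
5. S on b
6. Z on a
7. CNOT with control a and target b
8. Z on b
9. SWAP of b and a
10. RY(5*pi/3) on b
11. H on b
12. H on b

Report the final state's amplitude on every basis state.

After the circuit, the state carries amplitude -sqrt(3)/2 on |00>, 1/2 on |01>, 0 on |10>, 0 on |11>. Key observation: steps 11-12 multiply out to the identity, so the circuit reduces to the remaining gates.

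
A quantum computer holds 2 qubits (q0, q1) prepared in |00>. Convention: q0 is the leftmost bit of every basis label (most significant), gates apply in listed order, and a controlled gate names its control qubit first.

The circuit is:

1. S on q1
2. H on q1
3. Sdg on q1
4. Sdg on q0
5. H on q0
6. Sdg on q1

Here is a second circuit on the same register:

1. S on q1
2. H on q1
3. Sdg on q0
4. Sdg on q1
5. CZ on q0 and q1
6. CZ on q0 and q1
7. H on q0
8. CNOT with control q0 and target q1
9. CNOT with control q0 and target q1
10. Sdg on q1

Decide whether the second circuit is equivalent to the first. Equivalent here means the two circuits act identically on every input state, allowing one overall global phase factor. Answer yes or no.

Yes — the two circuits implement the same unitary up to a global phase.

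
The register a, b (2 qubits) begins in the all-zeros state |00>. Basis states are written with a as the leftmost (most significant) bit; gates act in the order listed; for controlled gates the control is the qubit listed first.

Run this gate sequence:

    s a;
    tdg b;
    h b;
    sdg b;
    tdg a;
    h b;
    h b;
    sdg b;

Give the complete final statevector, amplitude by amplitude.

After the circuit, the state carries amplitude sqrt(2)/2 on |00>, -sqrt(2)/2 on |01>, 0 on |10>, 0 on |11>. Key observation: the block from step 6 through step 7 cancels to the identity and can be dropped.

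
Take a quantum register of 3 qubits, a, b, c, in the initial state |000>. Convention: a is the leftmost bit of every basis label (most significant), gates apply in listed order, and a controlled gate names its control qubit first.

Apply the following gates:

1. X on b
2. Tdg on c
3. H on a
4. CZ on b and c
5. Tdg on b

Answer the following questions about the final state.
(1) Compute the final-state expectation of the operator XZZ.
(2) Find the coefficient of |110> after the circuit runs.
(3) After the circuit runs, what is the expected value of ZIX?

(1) In the final state, XZZ has expectation -1.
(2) |110> carries amplitude -sqrt(2)*exp(3*I*pi/4)/2 in the final state.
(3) The observable ZIX averages to 0.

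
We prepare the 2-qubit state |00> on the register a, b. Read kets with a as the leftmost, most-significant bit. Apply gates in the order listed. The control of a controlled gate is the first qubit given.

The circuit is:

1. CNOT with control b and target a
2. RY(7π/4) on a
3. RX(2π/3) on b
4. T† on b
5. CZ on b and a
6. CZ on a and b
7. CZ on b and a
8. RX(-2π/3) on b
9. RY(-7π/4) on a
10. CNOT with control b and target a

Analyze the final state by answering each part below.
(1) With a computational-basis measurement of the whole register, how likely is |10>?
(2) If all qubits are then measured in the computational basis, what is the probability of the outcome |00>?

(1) The probability of measuring |10> is 9/32.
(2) Outcome |00> occurs with probability 17/32.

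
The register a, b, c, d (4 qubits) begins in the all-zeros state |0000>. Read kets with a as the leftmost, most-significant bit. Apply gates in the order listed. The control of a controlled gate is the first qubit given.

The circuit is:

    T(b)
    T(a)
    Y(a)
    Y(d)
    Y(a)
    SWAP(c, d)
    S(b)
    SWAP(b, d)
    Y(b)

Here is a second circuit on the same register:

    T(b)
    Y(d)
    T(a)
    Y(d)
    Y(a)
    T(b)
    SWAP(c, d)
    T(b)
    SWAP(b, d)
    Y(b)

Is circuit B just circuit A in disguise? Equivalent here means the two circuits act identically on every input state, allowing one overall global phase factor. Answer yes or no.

No: there is an input state on which the two circuits produce genuinely different outputs (not merely differing by a phase).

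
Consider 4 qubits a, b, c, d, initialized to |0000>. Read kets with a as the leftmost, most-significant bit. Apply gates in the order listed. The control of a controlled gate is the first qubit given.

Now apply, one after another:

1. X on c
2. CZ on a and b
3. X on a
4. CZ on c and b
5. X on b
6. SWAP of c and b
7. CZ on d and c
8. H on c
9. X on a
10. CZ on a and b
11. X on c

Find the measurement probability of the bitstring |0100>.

The probability of measuring |0100> is 1/2.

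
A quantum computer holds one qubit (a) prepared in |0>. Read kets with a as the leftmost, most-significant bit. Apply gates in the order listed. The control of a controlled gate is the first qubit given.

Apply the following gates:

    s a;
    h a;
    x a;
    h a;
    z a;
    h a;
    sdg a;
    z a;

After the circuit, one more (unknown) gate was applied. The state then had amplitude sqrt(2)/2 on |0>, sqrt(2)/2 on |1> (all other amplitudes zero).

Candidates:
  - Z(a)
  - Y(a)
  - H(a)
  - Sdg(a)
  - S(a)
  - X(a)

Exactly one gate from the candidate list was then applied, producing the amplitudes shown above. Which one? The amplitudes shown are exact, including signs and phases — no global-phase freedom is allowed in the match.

The unique candidate consistent with the amplitudes is Sdg(a). Key observation: gates 2-5 undo each other exactly, leaving only the rest of the circuit to track.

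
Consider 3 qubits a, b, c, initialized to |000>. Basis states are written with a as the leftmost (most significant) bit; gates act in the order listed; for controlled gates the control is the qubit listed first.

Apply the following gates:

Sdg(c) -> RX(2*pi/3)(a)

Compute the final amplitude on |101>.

|101> carries amplitude 0 in the final state.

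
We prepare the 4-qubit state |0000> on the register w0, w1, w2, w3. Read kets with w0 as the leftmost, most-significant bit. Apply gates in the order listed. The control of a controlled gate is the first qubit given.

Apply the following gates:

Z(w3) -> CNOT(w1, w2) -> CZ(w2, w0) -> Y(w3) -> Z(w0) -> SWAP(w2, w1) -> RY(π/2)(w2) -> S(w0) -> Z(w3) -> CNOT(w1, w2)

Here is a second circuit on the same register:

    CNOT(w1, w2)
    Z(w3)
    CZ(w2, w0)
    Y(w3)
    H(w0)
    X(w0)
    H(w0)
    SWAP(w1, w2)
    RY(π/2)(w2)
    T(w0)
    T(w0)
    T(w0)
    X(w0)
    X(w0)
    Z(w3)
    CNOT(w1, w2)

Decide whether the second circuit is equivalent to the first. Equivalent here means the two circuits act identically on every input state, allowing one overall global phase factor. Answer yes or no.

No — the two circuits implement different unitaries, even allowing a global phase.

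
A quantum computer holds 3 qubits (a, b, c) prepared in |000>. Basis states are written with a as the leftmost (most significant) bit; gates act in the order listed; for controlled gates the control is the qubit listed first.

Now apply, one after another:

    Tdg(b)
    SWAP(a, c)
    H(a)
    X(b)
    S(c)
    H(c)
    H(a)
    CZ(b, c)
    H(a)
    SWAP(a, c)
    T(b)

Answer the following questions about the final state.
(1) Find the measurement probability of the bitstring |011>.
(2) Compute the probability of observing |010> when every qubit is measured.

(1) A full measurement returns |011> with probability 1/4.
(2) The probability of measuring |010> is 1/4.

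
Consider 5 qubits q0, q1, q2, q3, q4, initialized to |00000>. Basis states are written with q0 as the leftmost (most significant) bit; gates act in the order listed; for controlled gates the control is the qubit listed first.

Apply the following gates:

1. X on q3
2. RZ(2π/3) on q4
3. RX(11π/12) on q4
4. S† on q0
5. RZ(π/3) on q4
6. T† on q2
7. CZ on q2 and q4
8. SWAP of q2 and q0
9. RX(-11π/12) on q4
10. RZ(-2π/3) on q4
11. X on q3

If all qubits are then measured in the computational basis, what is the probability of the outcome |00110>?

A full measurement returns |00110> with probability 0.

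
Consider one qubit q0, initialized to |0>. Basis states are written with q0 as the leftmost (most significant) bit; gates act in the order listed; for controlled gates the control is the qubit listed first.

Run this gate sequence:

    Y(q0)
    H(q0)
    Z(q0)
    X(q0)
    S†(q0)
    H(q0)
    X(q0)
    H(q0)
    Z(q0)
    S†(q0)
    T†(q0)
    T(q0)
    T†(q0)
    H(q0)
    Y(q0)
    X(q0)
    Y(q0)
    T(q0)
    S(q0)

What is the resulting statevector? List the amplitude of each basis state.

The resulting statevector has amplitude -I/2 - exp(I*pi/4)/2 on |0>, -1/2 + exp(I*pi/4)/2 on |1>. Key observation: gates 6-9 undo each other exactly, leaving only the rest of the circuit to track.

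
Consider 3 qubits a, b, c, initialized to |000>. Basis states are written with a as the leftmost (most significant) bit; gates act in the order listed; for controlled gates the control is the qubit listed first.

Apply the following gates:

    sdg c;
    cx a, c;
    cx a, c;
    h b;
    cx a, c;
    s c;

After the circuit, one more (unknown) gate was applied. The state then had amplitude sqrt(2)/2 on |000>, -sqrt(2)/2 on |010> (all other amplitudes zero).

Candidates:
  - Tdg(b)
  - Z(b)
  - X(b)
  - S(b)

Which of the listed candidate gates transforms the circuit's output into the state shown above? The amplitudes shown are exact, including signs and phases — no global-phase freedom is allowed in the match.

It was Z(b) that produced the state shown.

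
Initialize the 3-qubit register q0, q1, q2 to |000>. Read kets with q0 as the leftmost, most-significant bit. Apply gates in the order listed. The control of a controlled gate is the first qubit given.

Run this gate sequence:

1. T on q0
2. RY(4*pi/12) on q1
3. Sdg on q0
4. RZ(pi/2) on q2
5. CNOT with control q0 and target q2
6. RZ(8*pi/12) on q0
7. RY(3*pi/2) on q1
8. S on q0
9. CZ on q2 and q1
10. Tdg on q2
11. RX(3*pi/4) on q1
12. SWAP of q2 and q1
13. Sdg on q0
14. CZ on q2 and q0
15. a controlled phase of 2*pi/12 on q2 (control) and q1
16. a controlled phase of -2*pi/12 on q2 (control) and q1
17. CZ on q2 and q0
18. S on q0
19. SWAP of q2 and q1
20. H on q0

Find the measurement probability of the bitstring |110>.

A full measurement returns |110> with probability sqrt(6)/16 + 1/4. Key observation: steps 12-19 multiply out to the identity, so the circuit reduces to the remaining gates.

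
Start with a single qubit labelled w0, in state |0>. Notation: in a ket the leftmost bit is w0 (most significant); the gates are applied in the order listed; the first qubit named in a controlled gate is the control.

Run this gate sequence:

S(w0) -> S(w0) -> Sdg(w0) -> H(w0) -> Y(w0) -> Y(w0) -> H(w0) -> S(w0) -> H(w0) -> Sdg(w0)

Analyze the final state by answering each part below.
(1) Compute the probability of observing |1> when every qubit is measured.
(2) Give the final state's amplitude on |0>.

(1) The probability of measuring |1> is 1/2.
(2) |0> carries amplitude sqrt(2)/2 in the final state.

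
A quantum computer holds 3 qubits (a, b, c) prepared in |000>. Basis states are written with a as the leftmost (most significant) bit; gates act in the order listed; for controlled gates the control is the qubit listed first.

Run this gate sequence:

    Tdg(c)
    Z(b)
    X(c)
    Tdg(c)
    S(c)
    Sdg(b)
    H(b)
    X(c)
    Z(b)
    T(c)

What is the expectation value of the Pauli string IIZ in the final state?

The observable IIZ averages to 1.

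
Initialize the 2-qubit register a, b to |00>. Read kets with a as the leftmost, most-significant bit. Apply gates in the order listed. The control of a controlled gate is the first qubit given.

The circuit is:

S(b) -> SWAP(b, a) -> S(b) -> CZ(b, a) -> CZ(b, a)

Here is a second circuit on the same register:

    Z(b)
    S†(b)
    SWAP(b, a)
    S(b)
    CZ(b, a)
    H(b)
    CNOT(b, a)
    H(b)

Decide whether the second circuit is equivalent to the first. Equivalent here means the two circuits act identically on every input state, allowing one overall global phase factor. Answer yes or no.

No: there is an input state on which the two circuits produce genuinely different outputs (not merely differing by a phase).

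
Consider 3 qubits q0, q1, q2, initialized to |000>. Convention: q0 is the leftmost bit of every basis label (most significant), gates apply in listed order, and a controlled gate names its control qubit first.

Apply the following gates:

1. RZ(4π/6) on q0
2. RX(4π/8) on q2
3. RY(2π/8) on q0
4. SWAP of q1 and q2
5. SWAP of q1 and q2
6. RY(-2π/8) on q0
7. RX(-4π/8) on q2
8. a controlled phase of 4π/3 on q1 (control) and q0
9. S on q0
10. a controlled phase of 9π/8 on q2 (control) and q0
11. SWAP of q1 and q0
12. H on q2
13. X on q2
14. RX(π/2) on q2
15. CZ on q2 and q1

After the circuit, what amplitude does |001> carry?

The amplitude on |001> is (-1 + I)*exp(2*I*pi/3)/2.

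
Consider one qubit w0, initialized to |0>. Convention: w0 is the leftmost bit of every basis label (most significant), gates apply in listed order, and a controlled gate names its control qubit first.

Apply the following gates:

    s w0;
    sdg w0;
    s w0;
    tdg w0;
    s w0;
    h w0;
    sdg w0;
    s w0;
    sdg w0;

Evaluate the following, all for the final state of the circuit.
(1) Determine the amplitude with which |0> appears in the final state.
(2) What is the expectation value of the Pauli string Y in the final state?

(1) The final state's coefficient on |0> equals sqrt(2)/2.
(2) In the final state, Y has expectation -1.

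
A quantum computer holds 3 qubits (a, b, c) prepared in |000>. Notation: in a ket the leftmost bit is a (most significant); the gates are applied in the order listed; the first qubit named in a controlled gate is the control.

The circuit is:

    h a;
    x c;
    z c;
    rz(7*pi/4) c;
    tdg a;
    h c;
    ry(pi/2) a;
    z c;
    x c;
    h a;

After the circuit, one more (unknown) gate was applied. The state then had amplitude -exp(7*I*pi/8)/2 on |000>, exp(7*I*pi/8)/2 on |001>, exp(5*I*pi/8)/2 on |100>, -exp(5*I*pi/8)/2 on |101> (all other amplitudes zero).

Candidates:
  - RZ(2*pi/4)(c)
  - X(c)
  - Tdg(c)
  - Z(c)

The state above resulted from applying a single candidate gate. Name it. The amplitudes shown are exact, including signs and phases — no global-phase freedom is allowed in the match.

It was Z(c) that produced the state shown.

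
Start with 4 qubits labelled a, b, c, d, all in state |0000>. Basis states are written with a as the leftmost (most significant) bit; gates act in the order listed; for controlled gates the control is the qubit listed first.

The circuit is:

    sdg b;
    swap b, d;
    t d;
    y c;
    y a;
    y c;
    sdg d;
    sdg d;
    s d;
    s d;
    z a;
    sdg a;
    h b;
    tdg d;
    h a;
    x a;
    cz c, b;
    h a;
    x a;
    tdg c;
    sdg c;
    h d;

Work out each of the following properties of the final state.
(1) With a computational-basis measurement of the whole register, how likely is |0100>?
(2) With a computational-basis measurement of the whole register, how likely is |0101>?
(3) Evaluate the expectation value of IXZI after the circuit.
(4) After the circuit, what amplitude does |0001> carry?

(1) The probability of measuring |0100> is 1/4. Key observation: steps 7-10 multiply out to the identity, so the circuit reduces to the remaining gates.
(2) The probability of measuring |0101> is 1/4.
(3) The observable IXZI averages to 1.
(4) The amplitude on |0001> is 1/2.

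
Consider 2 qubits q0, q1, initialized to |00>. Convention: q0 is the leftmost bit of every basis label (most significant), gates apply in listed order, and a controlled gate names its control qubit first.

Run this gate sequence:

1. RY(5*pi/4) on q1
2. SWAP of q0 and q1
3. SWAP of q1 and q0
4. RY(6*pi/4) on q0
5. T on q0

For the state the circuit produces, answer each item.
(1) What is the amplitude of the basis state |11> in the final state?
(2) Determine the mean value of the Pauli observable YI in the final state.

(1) |11> carries amplitude sqrt(2*sqrt(2) + 4)*exp(I*pi/4)/4 in the final state.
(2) The expectation value of YI is -sqrt(2)/2.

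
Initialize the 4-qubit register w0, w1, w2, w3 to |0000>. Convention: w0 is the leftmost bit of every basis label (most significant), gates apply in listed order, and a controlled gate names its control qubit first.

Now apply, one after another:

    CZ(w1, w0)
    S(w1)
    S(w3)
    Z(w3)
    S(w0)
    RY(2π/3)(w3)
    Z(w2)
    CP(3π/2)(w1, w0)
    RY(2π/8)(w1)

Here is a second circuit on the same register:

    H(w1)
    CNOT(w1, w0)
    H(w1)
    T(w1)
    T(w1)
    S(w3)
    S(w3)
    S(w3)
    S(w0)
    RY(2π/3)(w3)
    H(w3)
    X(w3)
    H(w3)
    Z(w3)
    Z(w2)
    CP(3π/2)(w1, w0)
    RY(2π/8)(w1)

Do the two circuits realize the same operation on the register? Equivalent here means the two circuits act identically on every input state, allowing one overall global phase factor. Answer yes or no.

No, they are not equivalent — no single phase factor reconciles the two unitaries.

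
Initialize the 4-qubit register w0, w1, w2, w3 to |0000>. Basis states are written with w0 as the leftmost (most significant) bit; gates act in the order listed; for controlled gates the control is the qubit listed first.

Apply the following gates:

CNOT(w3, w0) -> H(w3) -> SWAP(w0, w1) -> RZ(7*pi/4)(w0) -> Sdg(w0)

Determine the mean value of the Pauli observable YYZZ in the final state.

The observable YYZZ averages to 0.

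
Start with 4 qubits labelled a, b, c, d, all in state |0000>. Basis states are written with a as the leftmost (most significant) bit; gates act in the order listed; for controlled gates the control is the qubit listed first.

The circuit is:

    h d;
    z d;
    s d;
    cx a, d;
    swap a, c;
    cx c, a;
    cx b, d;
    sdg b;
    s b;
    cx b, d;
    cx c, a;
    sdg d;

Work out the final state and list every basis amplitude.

The final amplitudes are sqrt(2)/2 on |0000>, -sqrt(2)/2 on |0001>, and 0 on every other basis state. Key observation: steps 6-11 multiply out to the identity, so the circuit reduces to the remaining gates.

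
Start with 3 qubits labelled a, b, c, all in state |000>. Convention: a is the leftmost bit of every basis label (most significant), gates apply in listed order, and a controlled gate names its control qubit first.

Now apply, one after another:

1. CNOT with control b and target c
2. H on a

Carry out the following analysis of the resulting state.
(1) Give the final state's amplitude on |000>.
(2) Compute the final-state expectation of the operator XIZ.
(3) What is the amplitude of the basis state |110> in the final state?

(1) |000> carries amplitude sqrt(2)/2 in the final state.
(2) The observable XIZ averages to 1.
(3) |110> carries amplitude 0 in the final state.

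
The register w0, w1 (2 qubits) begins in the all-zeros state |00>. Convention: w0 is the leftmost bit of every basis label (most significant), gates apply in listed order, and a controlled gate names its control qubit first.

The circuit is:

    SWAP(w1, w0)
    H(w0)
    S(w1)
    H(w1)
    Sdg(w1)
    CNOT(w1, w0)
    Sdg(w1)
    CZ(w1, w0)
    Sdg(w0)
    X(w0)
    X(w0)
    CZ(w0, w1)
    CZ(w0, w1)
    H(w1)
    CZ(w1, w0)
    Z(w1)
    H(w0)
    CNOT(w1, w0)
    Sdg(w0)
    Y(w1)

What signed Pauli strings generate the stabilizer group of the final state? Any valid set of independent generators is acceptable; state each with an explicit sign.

One valid set of independent stabilizer generators is -YZ, -ZY (any independent generating set of the same group is equally correct). Key observation: steps 12-13 multiply out to the identity, so the circuit reduces to the remaining gates.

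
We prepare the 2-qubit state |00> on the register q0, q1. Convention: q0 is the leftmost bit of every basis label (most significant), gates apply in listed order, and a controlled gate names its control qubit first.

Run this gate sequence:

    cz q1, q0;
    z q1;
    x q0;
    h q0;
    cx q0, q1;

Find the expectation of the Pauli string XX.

In the final state, XX has expectation -1.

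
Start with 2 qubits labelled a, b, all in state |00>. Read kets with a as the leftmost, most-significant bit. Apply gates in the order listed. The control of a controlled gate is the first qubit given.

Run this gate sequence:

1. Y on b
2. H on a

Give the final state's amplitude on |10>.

|10> carries amplitude 0 in the final state.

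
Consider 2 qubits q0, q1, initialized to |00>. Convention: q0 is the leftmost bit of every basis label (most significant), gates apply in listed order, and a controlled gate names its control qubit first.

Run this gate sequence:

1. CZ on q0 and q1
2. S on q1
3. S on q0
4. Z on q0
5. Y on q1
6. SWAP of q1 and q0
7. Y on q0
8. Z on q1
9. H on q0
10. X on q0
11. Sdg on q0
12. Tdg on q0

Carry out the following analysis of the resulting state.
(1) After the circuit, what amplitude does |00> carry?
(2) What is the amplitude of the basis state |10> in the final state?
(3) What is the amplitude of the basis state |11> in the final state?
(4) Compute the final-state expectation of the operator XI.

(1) |00> carries amplitude sqrt(2)/2 in the final state.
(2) The final state's coefficient on |10> equals -sqrt(2)*exp(I*pi/4)/2.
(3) The amplitude on |11> is 0.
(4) In the final state, XI has expectation -sqrt(2)/2.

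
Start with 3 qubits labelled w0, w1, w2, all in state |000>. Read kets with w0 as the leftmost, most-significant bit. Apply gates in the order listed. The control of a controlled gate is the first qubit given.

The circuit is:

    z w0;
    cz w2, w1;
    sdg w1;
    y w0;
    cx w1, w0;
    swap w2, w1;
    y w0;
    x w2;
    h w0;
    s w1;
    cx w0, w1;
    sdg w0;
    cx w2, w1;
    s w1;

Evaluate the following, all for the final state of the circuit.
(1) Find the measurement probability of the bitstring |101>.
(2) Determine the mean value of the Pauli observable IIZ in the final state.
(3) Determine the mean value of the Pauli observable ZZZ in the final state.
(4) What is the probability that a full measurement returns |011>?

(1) A full measurement returns |101> with probability 1/2.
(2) In the final state, IIZ has expectation -1.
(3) The expectation value of ZZZ is 1.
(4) A full measurement returns |011> with probability 1/2.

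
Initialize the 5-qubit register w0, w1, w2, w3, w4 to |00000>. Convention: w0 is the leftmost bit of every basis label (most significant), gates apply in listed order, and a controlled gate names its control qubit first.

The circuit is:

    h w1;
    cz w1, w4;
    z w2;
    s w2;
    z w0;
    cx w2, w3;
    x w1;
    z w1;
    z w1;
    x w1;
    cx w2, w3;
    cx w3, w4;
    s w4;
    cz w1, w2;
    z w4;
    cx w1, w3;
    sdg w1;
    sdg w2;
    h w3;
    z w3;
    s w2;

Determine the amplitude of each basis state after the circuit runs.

The final amplitudes are 1/2 on |00000>, -1/2 on |00010>, -I/2 on |01000>, -I/2 on |01010>, and 0 on every other basis state. Key observation: gates 6-11 undo each other exactly, leaving only the rest of the circuit to track.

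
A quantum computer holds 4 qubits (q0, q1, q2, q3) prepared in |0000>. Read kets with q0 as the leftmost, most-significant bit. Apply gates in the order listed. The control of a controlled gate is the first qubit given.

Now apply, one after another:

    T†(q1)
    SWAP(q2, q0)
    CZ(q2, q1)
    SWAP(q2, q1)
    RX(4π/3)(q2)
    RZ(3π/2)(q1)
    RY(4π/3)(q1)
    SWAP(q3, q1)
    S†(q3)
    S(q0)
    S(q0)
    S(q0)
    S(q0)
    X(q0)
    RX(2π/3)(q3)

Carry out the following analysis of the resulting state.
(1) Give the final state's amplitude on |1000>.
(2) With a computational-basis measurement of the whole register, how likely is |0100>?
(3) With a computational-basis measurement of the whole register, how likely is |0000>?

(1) The amplitude on |1000> is -exp(I*pi/4)/2. Key observation: the block from step 10 through step 13 cancels to the identity and can be dropped.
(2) The probability of measuring |0100> is 0.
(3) Outcome |0000> occurs with probability 0.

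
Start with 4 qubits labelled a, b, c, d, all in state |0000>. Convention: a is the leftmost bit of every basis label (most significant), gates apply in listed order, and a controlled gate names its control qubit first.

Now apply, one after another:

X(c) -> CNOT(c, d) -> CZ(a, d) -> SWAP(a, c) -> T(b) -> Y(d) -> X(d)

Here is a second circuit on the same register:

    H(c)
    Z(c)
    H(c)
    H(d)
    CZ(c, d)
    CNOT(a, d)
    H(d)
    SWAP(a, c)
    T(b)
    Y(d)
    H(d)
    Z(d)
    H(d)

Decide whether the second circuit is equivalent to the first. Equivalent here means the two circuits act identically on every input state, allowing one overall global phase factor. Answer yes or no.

Yes, they are equivalent — the unitaries differ by at most a global phase.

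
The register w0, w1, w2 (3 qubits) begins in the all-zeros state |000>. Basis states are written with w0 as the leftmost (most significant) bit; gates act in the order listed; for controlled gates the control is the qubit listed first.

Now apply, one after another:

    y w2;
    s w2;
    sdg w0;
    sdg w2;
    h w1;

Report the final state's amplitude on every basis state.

The final amplitudes are sqrt(2)*I/2 on |001>, sqrt(2)*I/2 on |011>, and 0 on every other basis state.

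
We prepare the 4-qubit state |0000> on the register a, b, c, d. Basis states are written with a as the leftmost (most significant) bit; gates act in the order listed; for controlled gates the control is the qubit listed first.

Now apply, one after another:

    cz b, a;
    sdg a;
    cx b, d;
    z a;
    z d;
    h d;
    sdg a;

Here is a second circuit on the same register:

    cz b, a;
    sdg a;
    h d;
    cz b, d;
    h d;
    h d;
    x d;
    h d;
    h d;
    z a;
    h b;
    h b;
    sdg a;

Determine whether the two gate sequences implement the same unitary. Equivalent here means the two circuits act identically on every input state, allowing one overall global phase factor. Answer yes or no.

Yes, they are equivalent — the unitaries differ by at most a global phase.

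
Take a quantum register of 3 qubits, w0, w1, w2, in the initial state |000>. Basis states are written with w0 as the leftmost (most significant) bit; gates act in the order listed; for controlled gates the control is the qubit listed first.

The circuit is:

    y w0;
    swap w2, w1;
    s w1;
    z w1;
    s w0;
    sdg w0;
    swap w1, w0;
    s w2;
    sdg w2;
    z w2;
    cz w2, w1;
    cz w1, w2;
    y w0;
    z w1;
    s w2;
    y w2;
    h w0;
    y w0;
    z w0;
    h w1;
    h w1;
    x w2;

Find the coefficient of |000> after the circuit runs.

The amplitude on |000> is 0.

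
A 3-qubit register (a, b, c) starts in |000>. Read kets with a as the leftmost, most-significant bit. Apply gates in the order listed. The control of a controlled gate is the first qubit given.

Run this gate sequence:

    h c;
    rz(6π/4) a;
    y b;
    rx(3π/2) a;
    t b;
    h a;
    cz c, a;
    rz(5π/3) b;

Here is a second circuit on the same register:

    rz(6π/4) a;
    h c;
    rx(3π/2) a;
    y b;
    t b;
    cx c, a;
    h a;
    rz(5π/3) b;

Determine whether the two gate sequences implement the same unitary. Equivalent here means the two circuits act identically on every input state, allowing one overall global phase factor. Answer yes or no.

Yes — the two circuits implement the same unitary up to a global phase.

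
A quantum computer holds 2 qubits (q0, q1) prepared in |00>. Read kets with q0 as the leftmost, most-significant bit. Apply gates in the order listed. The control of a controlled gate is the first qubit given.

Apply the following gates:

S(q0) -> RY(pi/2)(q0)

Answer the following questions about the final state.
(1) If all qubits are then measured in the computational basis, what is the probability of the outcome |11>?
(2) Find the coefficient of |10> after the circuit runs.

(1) The probability of measuring |11> is 0.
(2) The final state's coefficient on |10> equals sqrt(2)/2.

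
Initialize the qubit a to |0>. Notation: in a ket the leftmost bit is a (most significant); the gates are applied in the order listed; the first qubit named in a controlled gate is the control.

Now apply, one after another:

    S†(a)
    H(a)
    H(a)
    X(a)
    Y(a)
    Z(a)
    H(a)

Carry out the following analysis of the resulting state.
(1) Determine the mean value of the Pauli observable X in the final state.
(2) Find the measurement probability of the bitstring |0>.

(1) In the final state, X has expectation 1.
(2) A full measurement returns |0> with probability 1/2.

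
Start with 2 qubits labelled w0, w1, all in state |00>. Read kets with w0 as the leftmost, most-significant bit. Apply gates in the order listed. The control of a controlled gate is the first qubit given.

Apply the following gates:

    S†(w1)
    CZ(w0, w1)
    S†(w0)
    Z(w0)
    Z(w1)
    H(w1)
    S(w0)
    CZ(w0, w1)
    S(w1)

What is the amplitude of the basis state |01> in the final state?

|01> carries amplitude sqrt(2)*I/2 in the final state.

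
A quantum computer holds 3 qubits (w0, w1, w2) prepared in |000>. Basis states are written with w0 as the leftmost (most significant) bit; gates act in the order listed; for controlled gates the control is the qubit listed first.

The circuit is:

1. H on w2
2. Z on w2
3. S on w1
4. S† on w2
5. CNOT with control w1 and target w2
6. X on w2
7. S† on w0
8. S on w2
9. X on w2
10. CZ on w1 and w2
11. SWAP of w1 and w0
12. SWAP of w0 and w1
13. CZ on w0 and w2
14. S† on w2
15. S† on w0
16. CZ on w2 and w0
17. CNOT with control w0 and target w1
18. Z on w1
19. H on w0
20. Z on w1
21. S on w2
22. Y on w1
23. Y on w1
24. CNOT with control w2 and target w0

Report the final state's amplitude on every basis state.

After the circuit, the state carries amplitude I/2 on |000>, I/2 on |001>, 0 on |010>, 0 on |011>, I/2 on |100>, I/2 on |101>, 0 on |110>, 0 on |111>.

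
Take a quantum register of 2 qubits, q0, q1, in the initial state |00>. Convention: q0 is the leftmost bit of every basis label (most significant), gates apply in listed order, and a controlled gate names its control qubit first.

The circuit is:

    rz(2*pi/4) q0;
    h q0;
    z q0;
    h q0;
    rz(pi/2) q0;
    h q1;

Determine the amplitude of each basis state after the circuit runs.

The final amplitudes are 0 on |00>, 0 on |01>, sqrt(2)/2 on |10>, sqrt(2)/2 on |11>.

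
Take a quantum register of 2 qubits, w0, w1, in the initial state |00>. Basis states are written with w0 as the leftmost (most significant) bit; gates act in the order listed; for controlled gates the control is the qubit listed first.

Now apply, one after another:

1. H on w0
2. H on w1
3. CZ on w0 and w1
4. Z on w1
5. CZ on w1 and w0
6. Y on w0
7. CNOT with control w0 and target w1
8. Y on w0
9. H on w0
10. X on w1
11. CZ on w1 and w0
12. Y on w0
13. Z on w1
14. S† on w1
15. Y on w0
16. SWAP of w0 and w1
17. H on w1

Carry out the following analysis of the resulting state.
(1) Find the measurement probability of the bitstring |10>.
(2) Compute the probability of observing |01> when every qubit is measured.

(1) A full measurement returns |10> with probability 1/4.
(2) The probability of measuring |01> is 1/4.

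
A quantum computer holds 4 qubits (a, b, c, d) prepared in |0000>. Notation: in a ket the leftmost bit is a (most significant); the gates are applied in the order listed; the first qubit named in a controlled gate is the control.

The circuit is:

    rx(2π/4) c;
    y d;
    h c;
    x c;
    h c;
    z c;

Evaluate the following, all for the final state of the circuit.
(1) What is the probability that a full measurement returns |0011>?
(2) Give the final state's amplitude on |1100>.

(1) A full measurement returns |0011> with probability 1/2.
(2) The final state's coefficient on |1100> equals 0.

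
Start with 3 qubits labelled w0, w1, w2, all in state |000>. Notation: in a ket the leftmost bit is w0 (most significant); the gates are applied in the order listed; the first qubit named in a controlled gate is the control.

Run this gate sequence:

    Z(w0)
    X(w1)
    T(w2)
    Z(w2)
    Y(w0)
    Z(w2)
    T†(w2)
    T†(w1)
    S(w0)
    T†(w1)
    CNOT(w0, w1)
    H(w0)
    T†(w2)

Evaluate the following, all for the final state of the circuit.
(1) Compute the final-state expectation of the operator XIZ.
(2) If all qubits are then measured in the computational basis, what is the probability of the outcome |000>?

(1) In the final state, XIZ has expectation -1.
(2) The probability of measuring |000> is 1/2.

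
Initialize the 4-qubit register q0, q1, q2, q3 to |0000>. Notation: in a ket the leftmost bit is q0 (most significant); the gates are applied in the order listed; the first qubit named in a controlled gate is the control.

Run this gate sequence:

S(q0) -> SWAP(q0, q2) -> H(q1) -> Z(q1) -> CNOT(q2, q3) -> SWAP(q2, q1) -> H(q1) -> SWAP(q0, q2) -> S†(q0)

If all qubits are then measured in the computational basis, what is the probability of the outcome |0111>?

The probability of measuring |0111> is 0.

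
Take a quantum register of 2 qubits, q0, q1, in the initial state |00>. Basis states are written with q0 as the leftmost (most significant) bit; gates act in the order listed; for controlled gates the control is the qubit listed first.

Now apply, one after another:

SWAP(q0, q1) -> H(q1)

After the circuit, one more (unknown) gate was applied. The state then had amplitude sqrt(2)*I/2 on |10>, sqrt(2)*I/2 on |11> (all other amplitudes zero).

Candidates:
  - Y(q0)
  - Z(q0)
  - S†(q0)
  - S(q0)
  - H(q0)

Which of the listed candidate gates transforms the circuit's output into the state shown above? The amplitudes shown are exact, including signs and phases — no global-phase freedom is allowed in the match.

It was Y(q0) that produced the state shown.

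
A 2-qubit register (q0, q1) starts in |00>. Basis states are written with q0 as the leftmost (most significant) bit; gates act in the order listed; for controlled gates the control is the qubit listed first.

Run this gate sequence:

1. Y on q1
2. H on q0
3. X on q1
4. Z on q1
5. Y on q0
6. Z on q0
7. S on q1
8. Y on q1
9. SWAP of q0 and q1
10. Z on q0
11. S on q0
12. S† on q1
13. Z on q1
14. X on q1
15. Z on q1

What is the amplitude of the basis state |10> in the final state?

The final state's coefficient on |10> equals sqrt(2)*I/2.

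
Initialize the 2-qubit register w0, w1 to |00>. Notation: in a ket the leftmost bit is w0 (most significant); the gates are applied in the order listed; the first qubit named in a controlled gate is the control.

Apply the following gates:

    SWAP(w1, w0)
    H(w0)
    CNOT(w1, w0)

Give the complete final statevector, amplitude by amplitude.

The final amplitudes are sqrt(2)/2 on |00>, 0 on |01>, sqrt(2)/2 on |10>, 0 on |11>.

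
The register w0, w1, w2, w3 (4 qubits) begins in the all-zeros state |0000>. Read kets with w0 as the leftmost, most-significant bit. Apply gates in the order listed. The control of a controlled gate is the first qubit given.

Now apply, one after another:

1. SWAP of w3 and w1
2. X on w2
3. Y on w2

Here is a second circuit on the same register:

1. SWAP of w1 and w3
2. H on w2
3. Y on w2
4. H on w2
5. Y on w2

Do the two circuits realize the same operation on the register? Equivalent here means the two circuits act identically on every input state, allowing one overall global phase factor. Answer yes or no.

No — the two circuits implement different unitaries, even allowing a global phase.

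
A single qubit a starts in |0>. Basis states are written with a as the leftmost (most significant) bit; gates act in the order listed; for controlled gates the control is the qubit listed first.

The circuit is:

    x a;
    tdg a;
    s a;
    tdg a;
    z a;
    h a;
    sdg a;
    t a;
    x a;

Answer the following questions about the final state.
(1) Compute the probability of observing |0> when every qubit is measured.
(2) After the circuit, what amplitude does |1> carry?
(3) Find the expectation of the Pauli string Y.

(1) A full measurement returns |0> with probability 1/2.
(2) The amplitude on |1> is -sqrt(2)/2.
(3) The expectation value of Y is -sqrt(2)/2.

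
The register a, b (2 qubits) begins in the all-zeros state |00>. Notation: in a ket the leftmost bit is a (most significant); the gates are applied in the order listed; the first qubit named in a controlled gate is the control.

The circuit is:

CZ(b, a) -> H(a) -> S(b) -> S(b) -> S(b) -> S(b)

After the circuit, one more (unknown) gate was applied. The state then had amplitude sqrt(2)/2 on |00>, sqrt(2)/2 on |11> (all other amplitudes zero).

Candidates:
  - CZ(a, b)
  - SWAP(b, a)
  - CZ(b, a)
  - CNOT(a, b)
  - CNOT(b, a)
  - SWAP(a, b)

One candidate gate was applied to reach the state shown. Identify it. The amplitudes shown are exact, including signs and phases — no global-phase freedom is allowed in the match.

It was CNOT(a, b) that produced the state shown. Key observation: the block from step 3 through step 6 cancels to the identity and can be dropped.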